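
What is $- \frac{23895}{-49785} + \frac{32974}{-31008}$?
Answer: $- \frac{30022481}{51457776} \approx -0.58344$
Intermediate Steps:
$- \frac{23895}{-49785} + \frac{32974}{-31008} = \left(-23895\right) \left(- \frac{1}{49785}\right) + 32974 \left(- \frac{1}{31008}\right) = \frac{1593}{3319} - \frac{16487}{15504} = - \frac{30022481}{51457776}$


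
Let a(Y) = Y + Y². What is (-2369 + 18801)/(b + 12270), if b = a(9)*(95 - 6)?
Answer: 158/195 ≈ 0.81026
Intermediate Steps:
b = 8010 (b = (9*(1 + 9))*(95 - 6) = (9*10)*89 = 90*89 = 8010)
(-2369 + 18801)/(b + 12270) = (-2369 + 18801)/(8010 + 12270) = 16432/20280 = 16432*(1/20280) = 158/195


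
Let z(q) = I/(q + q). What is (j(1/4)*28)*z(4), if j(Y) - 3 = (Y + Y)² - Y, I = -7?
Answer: -147/2 ≈ -73.500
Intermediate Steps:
z(q) = -7/(2*q) (z(q) = -7/(q + q) = -7*1/(2*q) = -7/(2*q))
j(Y) = 3 - Y + 4*Y² (j(Y) = 3 + ((Y + Y)² - Y) = 3 + ((2*Y)² - Y) = 3 + (4*Y² - Y) = 3 + (-Y + 4*Y²) = 3 - Y + 4*Y²)
(j(1/4)*28)*z(4) = ((3 - 1/4 + 4*(1/4)²)*28)*(-7/2/4) = ((3 - 1/4 + 4*(1*(¼))²)*28)*(-7/2*¼) = ((3 - 1*¼ + 4*(¼)²)*28)*(-7/8) = ((3 - ¼ + 4*(1/16))*28)*(-7/8) = ((3 - ¼ + ¼)*28)*(-7/8) = (3*28)*(-7/8) = 84*(-7/8) = -147/2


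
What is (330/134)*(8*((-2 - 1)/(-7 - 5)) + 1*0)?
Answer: 330/67 ≈ 4.9254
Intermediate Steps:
(330/134)*(8*((-2 - 1)/(-7 - 5)) + 1*0) = (330*(1/134))*(8*(-3/(-12)) + 0) = 165*(8*(-3*(-1/12)) + 0)/67 = 165*(8*(¼) + 0)/67 = 165*(2 + 0)/67 = (165/67)*2 = 330/67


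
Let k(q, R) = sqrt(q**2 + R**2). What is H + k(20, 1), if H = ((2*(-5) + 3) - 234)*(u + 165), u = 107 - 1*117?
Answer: -37355 + sqrt(401) ≈ -37335.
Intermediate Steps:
k(q, R) = sqrt(R**2 + q**2)
u = -10 (u = 107 - 117 = -10)
H = -37355 (H = ((2*(-5) + 3) - 234)*(-10 + 165) = ((-10 + 3) - 234)*155 = (-7 - 234)*155 = -241*155 = -37355)
H + k(20, 1) = -37355 + sqrt(1**2 + 20**2) = -37355 + sqrt(1 + 400) = -37355 + sqrt(401)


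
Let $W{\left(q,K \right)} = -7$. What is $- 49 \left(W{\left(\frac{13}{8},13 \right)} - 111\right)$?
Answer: $5782$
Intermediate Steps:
$- 49 \left(W{\left(\frac{13}{8},13 \right)} - 111\right) = - 49 \left(-7 - 111\right) = \left(-49\right) \left(-118\right) = 5782$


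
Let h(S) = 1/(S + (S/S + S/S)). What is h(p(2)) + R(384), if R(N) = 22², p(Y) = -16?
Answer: 6775/14 ≈ 483.93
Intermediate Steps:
R(N) = 484
h(S) = 1/(2 + S) (h(S) = 1/(S + (1 + 1)) = 1/(S + 2) = 1/(2 + S))
h(p(2)) + R(384) = 1/(2 - 16) + 484 = 1/(-14) + 484 = -1/14 + 484 = 6775/14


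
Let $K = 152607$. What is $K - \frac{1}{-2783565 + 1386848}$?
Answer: $\frac{213148791220}{1396717} \approx 1.5261 \cdot 10^{5}$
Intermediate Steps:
$K - \frac{1}{-2783565 + 1386848} = 152607 - \frac{1}{-2783565 + 1386848} = 152607 - \frac{1}{-1396717} = 152607 - - \frac{1}{1396717} = 152607 + \frac{1}{1396717} = \frac{213148791220}{1396717}$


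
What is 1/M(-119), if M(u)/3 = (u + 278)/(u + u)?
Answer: -238/477 ≈ -0.49895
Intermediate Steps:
M(u) = 3*(278 + u)/(2*u) (M(u) = 3*((u + 278)/(u + u)) = 3*((278 + u)/((2*u))) = 3*((278 + u)*(1/(2*u))) = 3*((278 + u)/(2*u)) = 3*(278 + u)/(2*u))
1/M(-119) = 1/(3/2 + 417/(-119)) = 1/(3/2 + 417*(-1/119)) = 1/(3/2 - 417/119) = 1/(-477/238) = -238/477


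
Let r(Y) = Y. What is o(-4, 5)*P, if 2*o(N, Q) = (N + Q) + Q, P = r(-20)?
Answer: -60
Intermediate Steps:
P = -20
o(N, Q) = Q + N/2 (o(N, Q) = ((N + Q) + Q)/2 = (N + 2*Q)/2 = Q + N/2)
o(-4, 5)*P = (5 + (½)*(-4))*(-20) = (5 - 2)*(-20) = 3*(-20) = -60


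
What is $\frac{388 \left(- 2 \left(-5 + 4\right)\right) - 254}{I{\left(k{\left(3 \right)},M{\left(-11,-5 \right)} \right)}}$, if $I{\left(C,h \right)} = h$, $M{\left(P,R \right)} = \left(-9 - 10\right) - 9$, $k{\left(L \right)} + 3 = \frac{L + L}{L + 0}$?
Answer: $- \frac{261}{14} \approx -18.643$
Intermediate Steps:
$k{\left(L \right)} = -1$ ($k{\left(L \right)} = -3 + \frac{L + L}{L + 0} = -3 + \frac{2 L}{L} = -3 + 2 = -1$)
$M{\left(P,R \right)} = -28$ ($M{\left(P,R \right)} = -19 - 9 = -28$)
$\frac{388 \left(- 2 \left(-5 + 4\right)\right) - 254}{I{\left(k{\left(3 \right)},M{\left(-11,-5 \right)} \right)}} = \frac{388 \left(- 2 \left(-5 + 4\right)\right) - 254}{-28} = \left(388 \left(\left(-2\right) \left(-1\right)\right) - 254\right) \left(- \frac{1}{28}\right) = \left(388 \cdot 2 - 254\right) \left(- \frac{1}{28}\right) = \left(776 - 254\right) \left(- \frac{1}{28}\right) = 522 \left(- \frac{1}{28}\right) = - \frac{261}{14}$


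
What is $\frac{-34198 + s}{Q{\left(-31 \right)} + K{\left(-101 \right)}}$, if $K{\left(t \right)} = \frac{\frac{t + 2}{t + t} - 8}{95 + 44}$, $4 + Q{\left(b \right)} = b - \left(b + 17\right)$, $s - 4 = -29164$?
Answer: $\frac{1778965924}{591155} \approx 3009.3$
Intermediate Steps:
$s = -29160$ ($s = 4 - 29164 = -29160$)
$Q{\left(b \right)} = -21$ ($Q{\left(b \right)} = -4 + \left(b - \left(b + 17\right)\right) = -4 + \left(b - \left(17 + b\right)\right) = -4 - 17 = -21$)
$K{\left(t \right)} = - \frac{8}{139} + \frac{2 + t}{278 t}$ ($K{\left(t \right)} = \frac{\frac{2 + t}{2 t} - 8}{139} = \left(\left(2 + t\right) \frac{1}{2 t} - 8\right) \frac{1}{139} = \left(\frac{2 + t}{2 t} - 8\right) \frac{1}{139} = \left(-8 + \frac{2 + t}{2 t}\right) \frac{1}{139} = - \frac{8}{139} + \frac{2 + t}{278 t}$)
$\frac{-34198 + s}{Q{\left(-31 \right)} + K{\left(-101 \right)}} = \frac{-34198 - 29160}{-21 + \frac{2 - -1515}{278 \left(-101\right)}} = - \frac{63358}{-21 + \frac{1}{278} \left(- \frac{1}{101}\right) \left(2 + 1515\right)} = - \frac{63358}{-21 + \frac{1}{278} \left(- \frac{1}{101}\right) 1517} = - \frac{63358}{-21 - \frac{1517}{28078}} = - \frac{63358}{- \frac{591155}{28078}} = \left(-63358\right) \left(- \frac{28078}{591155}\right) = \frac{1778965924}{591155}$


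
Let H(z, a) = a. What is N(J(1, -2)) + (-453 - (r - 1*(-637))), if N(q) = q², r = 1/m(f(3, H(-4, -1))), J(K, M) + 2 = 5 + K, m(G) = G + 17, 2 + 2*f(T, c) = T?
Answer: -37592/35 ≈ -1074.1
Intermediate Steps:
f(T, c) = -1 + T/2
m(G) = 17 + G
J(K, M) = 3 + K (J(K, M) = -2 + (5 + K) = 3 + K)
r = 2/35 (r = 1/(17 + (-1 + (½)*3)) = 1/(17 + (-1 + 3/2)) = 1/(17 + ½) = 1/(35/2) = 2/35 ≈ 0.057143)
N(J(1, -2)) + (-453 - (r - 1*(-637))) = (3 + 1)² + (-453 - (2/35 - 1*(-637))) = 4² + (-453 - (2/35 + 637)) = 16 + (-453 - 1*22297/35) = 16 + (-453 - 22297/35) = 16 - 38152/35 = -37592/35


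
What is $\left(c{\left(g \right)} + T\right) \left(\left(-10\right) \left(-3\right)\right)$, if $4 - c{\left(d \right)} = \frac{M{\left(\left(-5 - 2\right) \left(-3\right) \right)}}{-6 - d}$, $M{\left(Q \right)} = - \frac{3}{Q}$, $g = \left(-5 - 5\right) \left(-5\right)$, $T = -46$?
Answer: $- \frac{246975}{196} \approx -1260.1$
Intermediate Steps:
$g = 50$ ($g = \left(-10\right) \left(-5\right) = 50$)
$c{\left(d \right)} = 4 + \frac{1}{7 \left(-6 - d\right)}$ ($c{\left(d \right)} = 4 - \frac{\left(-3\right) \frac{1}{\left(-5 - 2\right) \left(-3\right)}}{-6 - d} = 4 - \frac{\left(-3\right) \frac{1}{\left(-7\right) \left(-3\right)}}{-6 - d} = 4 - \frac{\left(-3\right) \frac{1}{21}}{-6 - d} = 4 - - \frac{1}{7 \left(-6 - d\right)} = 4 + \frac{1}{7 \left(-6 - d\right)}$)
$\left(c{\left(g \right)} + T\right) \left(\left(-10\right) \left(-3\right)\right) = \left(\frac{167 + 28 \cdot 50}{7 \left(6 + 50\right)} - 46\right) \left(\left(-10\right) \left(-3\right)\right) = \left(\frac{167 + 1400}{7 \cdot 56} - 46\right) 30 = \left(\frac{1}{7} \cdot \frac{1}{56} \cdot 1567 - 46\right) 30 = \left(\frac{1567}{392} - 46\right) 30 = \left(- \frac{16465}{392}\right) 30 = - \frac{246975}{196}$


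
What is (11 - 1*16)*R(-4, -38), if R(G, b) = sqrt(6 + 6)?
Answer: -10*sqrt(3) ≈ -17.320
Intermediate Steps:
R(G, b) = 2*sqrt(3) (R(G, b) = sqrt(12) = 2*sqrt(3))
(11 - 1*16)*R(-4, -38) = (11 - 1*16)*(2*sqrt(3)) = (11 - 16)*(2*sqrt(3)) = -10*sqrt(3)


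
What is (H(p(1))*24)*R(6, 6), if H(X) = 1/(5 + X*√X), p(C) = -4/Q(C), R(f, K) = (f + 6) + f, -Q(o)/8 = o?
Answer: 17280/199 - 864*√2/199 ≈ 80.694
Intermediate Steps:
Q(o) = -8*o
R(f, K) = 6 + 2*f (R(f, K) = (6 + f) + f = 6 + 2*f)
p(C) = 1/(2*C) (p(C) = -4*(-1/(8*C)) = -(-1)/(2*C) = 1/(2*C))
H(X) = 1/(5 + X^(3/2))
(H(p(1))*24)*R(6, 6) = (24/(5 + ((½)/1)^(3/2)))*(6 + 2*6) = (24/(5 + ((½)*1)^(3/2)))*(6 + 12) = (24/(5 + (½)^(3/2)))*18 = (24/(5 + √2/4))*18 = 432/(5 + √2/4)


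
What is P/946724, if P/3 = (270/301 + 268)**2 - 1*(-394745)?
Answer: 126945754767/85774141124 ≈ 1.4800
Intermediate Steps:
P = 126945754767/90601 (P = 3*((270/301 + 268)**2 - 1*(-394745)) = 3*((270*(1/301) + 268)**2 + 394745) = 3*((270/301 + 268)**2 + 394745) = 3*((80938/301)**2 + 394745) = 3*(6550959844/90601 + 394745) = 3*(42315251589/90601) = 126945754767/90601 ≈ 1.4012e+6)
P/946724 = (126945754767/90601)/946724 = (126945754767/90601)*(1/946724) = 126945754767/85774141124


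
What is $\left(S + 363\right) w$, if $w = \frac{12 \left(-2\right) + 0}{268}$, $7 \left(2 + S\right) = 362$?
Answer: $- \frac{17334}{469} \approx -36.959$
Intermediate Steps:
$S = \frac{348}{7}$ ($S = -2 + \frac{1}{7} \cdot 362 = -2 + \frac{362}{7} = \frac{348}{7} \approx 49.714$)
$w = - \frac{6}{67}$ ($w = \left(-24 + 0\right) \frac{1}{268} = \left(-24\right) \frac{1}{268} = - \frac{6}{67} \approx -0.089552$)
$\left(S + 363\right) w = \left(\frac{348}{7} + 363\right) \left(- \frac{6}{67}\right) = \frac{2889}{7} \left(- \frac{6}{67}\right) = - \frac{17334}{469}$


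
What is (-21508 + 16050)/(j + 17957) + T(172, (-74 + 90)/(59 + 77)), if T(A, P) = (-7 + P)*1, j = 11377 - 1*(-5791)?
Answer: -4202411/597125 ≈ -7.0377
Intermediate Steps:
j = 17168 (j = 11377 + 5791 = 17168)
T(A, P) = -7 + P
(-21508 + 16050)/(j + 17957) + T(172, (-74 + 90)/(59 + 77)) = (-21508 + 16050)/(17168 + 17957) + (-7 + (-74 + 90)/(59 + 77)) = -5458/35125 + (-7 + 16/136) = -5458*1/35125 + (-7 + 16*(1/136)) = -5458/35125 + (-7 + 2/17) = -5458/35125 - 117/17 = -4202411/597125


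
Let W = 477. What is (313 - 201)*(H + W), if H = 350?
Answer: 92624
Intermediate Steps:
(313 - 201)*(H + W) = (313 - 201)*(350 + 477) = 112*827 = 92624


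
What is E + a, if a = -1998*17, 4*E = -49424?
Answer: -46322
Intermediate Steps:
E = -12356 (E = (1/4)*(-49424) = -12356)
a = -33966
E + a = -12356 - 33966 = -46322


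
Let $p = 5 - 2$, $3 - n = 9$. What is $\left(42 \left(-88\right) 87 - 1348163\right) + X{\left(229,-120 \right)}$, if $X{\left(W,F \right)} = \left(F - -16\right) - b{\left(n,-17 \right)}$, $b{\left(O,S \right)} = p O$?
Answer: $-1669801$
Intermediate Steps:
$n = -6$ ($n = 3 - 9 = -6$)
$p = 3$ ($p = 5 - 2 = 3$)
$b{\left(O,S \right)} = 3 O$
$X{\left(W,F \right)} = 34 + F$ ($X{\left(W,F \right)} = \left(F - -16\right) - 3 \left(-6\right) = \left(F + 16\right) - -18 = \left(16 + F\right) + 18 = 34 + F$)
$\left(42 \left(-88\right) 87 - 1348163\right) + X{\left(229,-120 \right)} = \left(42 \left(-88\right) 87 - 1348163\right) + \left(34 - 120\right) = \left(\left(-3696\right) 87 - 1348163\right) - 86 = \left(-321552 - 1348163\right) - 86 = -1669715 - 86 = -1669801$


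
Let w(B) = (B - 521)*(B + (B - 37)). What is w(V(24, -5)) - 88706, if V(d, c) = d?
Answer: -94173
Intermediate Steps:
w(B) = (-521 + B)*(-37 + 2*B) (w(B) = (-521 + B)*(B + (-37 + B)) = (-521 + B)*(-37 + 2*B))
w(V(24, -5)) - 88706 = (19277 - 1079*24 + 2*24**2) - 88706 = (19277 - 25896 + 2*576) - 88706 = (19277 - 25896 + 1152) - 88706 = -5467 - 88706 = -94173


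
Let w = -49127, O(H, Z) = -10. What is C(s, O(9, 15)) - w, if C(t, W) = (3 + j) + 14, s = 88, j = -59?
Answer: 49085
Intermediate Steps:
C(t, W) = -42 (C(t, W) = (3 - 59) + 14 = -56 + 14 = -42)
C(s, O(9, 15)) - w = -42 - 1*(-49127) = -42 + 49127 = 49085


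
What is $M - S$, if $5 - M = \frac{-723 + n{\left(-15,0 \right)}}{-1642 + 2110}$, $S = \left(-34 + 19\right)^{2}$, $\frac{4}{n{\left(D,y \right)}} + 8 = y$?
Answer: $- \frac{204473}{936} \approx -218.45$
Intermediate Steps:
$n{\left(D,y \right)} = \frac{4}{-8 + y}$
$S = 225$ ($S = \left(-15\right)^{2} = 225$)
$M = \frac{6127}{936}$ ($M = 5 - \frac{-723 + \frac{4}{-8 + 0}}{-1642 + 2110} = 5 - \frac{-723 + \frac{4}{-8}}{468} = 5 - \left(-723 + 4 \left(- \frac{1}{8}\right)\right) \frac{1}{468} = 5 - \left(-723 - \frac{1}{2}\right) \frac{1}{468} = 5 - \left(- \frac{1447}{2}\right) \frac{1}{468} = 5 - - \frac{1447}{936} = 5 + \frac{1447}{936} = \frac{6127}{936} \approx 6.5459$)
$M - S = \frac{6127}{936} - 225 = - \frac{204473}{936}$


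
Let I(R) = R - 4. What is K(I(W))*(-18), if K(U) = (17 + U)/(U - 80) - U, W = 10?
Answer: 4203/37 ≈ 113.59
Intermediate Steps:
I(R) = -4 + R
K(U) = -U + (17 + U)/(-80 + U) (K(U) = (17 + U)/(-80 + U) - U = -U + (17 + U)/(-80 + U))
K(I(W))*(-18) = ((17 - (-4 + 10)² + 81*(-4 + 10))/(-80 + (-4 + 10)))*(-18) = ((17 - 1*6² + 81*6)/(-80 + 6))*(-18) = ((17 - 1*36 + 486)/(-74))*(-18) = -(17 - 36 + 486)/74*(-18) = -1/74*467*(-18) = -467/74*(-18) = 4203/37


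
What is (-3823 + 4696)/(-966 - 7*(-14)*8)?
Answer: -873/182 ≈ -4.7967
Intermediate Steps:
(-3823 + 4696)/(-966 - 7*(-14)*8) = 873/(-966 + 98*8) = 873/(-966 + 784) = 873/(-182) = 873*(-1/182) = -873/182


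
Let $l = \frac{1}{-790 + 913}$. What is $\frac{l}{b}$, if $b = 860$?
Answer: $\frac{1}{105780} \approx 9.4536 \cdot 10^{-6}$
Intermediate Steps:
$l = \frac{1}{123} \approx 0.0081301$
$\frac{l}{b} = \frac{1}{123 \cdot 860} = \frac{1}{123} \cdot \frac{1}{860} = \frac{1}{105780}$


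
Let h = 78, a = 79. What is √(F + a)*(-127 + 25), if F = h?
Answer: -102*√157 ≈ -1278.1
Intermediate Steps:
F = 78
√(F + a)*(-127 + 25) = √(78 + 79)*(-127 + 25) = √157*(-102) = -102*√157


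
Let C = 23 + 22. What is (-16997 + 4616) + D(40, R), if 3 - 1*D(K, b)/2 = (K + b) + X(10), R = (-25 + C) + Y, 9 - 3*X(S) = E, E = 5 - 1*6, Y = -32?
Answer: -37313/3 ≈ -12438.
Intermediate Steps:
E = -1 (E = 5 - 6 = -1)
C = 45
X(S) = 10/3 (X(S) = 3 - ⅓*(-1) = 3 + ⅓ = 10/3)
R = -12 (R = (-25 + 45) - 32 = 20 - 32 = -12)
D(K, b) = -⅔ - 2*K - 2*b (D(K, b) = 6 - 2*((K + b) + 10/3) = 6 - 2*(10/3 + K + b) = 6 + (-20/3 - 2*K - 2*b) = -⅔ - 2*K - 2*b)
(-16997 + 4616) + D(40, R) = (-16997 + 4616) + (-⅔ - 2*40 - 2*(-12)) = -12381 + (-⅔ - 80 + 24) = -12381 - 170/3 = -37313/3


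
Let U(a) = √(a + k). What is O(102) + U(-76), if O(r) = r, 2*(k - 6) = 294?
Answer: 102 + √77 ≈ 110.77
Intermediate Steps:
k = 153 (k = 6 + (½)*294 = 6 + 147 = 153)
U(a) = √(153 + a) (U(a) = √(a + 153) = √(153 + a))
O(102) + U(-76) = 102 + √(153 - 76) = 102 + √77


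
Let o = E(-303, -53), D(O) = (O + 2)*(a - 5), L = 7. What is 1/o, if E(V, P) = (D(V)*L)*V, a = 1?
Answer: -1/2553684 ≈ -3.9159e-7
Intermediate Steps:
D(O) = -8 - 4*O (D(O) = (O + 2)*(1 - 5) = (2 + O)*(-4) = -8 - 4*O)
E(V, P) = V*(-56 - 28*V) (E(V, P) = ((-8 - 4*V)*7)*V = (-56 - 28*V)*V = V*(-56 - 28*V))
o = -2553684 (o = -28*(-303)*(2 - 303) = -28*(-303)*(-301) = -2553684)
1/o = 1/(-2553684) = -1/2553684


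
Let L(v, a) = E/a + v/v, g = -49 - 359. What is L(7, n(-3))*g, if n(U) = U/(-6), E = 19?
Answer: -15912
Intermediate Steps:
n(U) = -U/6 (n(U) = U*(-1/6) = -U/6)
g = -408
L(v, a) = 1 + 19/a (L(v, a) = 19/a + v/v = 19/a + 1 = 1 + 19/a)
L(7, n(-3))*g = ((19 - 1/6*(-3))/((-1/6*(-3))))*(-408) = ((19 + 1/2)/(1/2))*(-408) = (2*(39/2))*(-408) = 39*(-408) = -15912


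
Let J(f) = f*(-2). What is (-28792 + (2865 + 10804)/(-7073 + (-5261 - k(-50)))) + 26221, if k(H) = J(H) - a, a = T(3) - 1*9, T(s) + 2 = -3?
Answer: -32017477/12448 ≈ -2572.1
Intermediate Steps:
T(s) = -5 (T(s) = -2 - 3 = -5)
J(f) = -2*f
a = -14 (a = -5 - 1*9 = -5 - 9 = -14)
k(H) = 14 - 2*H (k(H) = -2*H - 1*(-14) = -2*H + 14 = 14 - 2*H)
(-28792 + (2865 + 10804)/(-7073 + (-5261 - k(-50)))) + 26221 = (-28792 + (2865 + 10804)/(-7073 + (-5261 - (14 - 2*(-50))))) + 26221 = (-28792 + 13669/(-7073 + (-5261 - (14 + 100)))) + 26221 = (-28792 + 13669/(-7073 + (-5261 - 1*114))) + 26221 = (-28792 + 13669/(-7073 + (-5261 - 114))) + 26221 = (-28792 + 13669/(-7073 - 5375)) + 26221 = (-28792 + 13669/(-12448)) + 26221 = (-28792 + 13669*(-1/12448)) + 26221 = (-28792 - 13669/12448) + 26221 = -358416485/12448 + 26221 = -32017477/12448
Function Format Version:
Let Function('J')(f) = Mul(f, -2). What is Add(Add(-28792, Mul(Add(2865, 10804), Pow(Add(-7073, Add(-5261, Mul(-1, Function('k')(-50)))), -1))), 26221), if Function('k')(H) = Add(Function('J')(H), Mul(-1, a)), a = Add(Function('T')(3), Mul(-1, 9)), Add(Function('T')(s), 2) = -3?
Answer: Rational(-32017477, 12448) ≈ -2572.1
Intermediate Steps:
Function('T')(s) = -5 (Function('T')(s) = Add(-2, -3) = -5)
Function('J')(f) = Mul(-2, f)
a = -14 (a = Add(-5, Mul(-1, 9)) = Add(-5, -9) = -14)
Function('k')(H) = Add(14, Mul(-2, H)) (Function('k')(H) = Add(Mul(-2, H), Mul(-1, -14)) = Add(Mul(-2, H), 14) = Add(14, Mul(-2, H)))
Add(Add(-28792, Mul(Add(2865, 10804), Pow(Add(-7073, Add(-5261, Mul(-1, Function('k')(-50)))), -1))), 26221) = Add(Add(-28792, Mul(Add(2865, 10804), Pow(Add(-7073, Add(-5261, Mul(-1, Add(14, Mul(-2, -50))))), -1))), 26221) = Add(Add(-28792, Mul(13669, Pow(Add(-7073, Add(-5261, Mul(-1, Add(14, 100)))), -1))), 26221) = Add(Add(-28792, Mul(13669, Pow(Add(-7073, Add(-5261, Mul(-1, 114))), -1))), 26221) = Add(Add(-28792, Mul(13669, Pow(Add(-7073, Add(-5261, -114)), -1))), 26221) = Add(Add(-28792, Mul(13669, Pow(Add(-7073, -5375), -1))), 26221) = Add(Add(-28792, Mul(13669, Pow(-12448, -1))), 26221) = Add(Add(-28792, Mul(13669, Rational(-1, 12448))), 26221) = Add(Add(-28792, Rational(-13669, 12448)), 26221) = Add(Rational(-358416485, 12448), 26221) = Rational(-32017477, 12448)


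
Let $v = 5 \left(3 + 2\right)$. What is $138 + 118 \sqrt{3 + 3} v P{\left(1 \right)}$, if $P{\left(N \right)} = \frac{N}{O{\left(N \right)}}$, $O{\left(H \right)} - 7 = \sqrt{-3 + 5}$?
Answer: $138 - \frac{5900 \sqrt{3}}{47} + \frac{20650 \sqrt{6}}{47} \approx 996.78$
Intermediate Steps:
$O{\left(H \right)} = 7 + \sqrt{2}$ ($O{\left(H \right)} = 7 + \sqrt{-3 + 5} = 7 + \sqrt{2}$)
$P{\left(N \right)} = \frac{N}{7 + \sqrt{2}}$
$v = 25$ ($v = 5 \cdot 5 = 25$)
$138 + 118 \sqrt{3 + 3} v P{\left(1 \right)} = 138 + 118 \sqrt{3 + 3} \cdot 25 \cdot 1 \frac{1}{7 + \sqrt{2}} = 138 + 118 \frac{\sqrt{6} \cdot 25}{7 + \sqrt{2}} = 138 + 118 \frac{25 \sqrt{6}}{7 + \sqrt{2}} = 138 + \frac{2950 \sqrt{6}}{7 + \sqrt{2}}$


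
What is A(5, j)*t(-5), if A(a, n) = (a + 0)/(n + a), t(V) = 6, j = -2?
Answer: 10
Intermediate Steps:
A(a, n) = a/(a + n)
A(5, j)*t(-5) = (5/(5 - 2))*6 = (5/3)*6 = 10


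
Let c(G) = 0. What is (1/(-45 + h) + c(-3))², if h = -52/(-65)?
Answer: 25/48841 ≈ 0.00051187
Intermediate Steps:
h = ⅘ (h = -52*(-1/65) = ⅘ ≈ 0.80000)
(1/(-45 + h) + c(-3))² = (1/(-45 + ⅘) + 0)² = (1/(-221/5) + 0)² = (-5/221 + 0)² = (-5/221)² = 25/48841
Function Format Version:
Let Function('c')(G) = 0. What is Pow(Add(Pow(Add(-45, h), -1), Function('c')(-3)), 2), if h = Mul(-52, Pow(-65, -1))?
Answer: Rational(25, 48841) ≈ 0.00051187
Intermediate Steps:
h = Rational(4, 5) (h = Mul(-52, Rational(-1, 65)) = Rational(4, 5) ≈ 0.80000)
Pow(Add(Pow(Add(-45, h), -1), Function('c')(-3)), 2) = Pow(Add(Pow(Add(-45, Rational(4, 5)), -1), 0), 2) = Pow(Add(Pow(Rational(-221, 5), -1), 0), 2) = Pow(Add(Rational(-5, 221), 0), 2) = Pow(Rational(-5, 221), 2) = Rational(25, 48841)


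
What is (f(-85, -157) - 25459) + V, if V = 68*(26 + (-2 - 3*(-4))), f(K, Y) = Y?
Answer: -23168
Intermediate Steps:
V = 2448 (V = 68*(26 + (-2 + 12)) = 68*(26 + 10) = 68*36 = 2448)
(f(-85, -157) - 25459) + V = (-157 - 25459) + 2448 = -25616 + 2448 = -23168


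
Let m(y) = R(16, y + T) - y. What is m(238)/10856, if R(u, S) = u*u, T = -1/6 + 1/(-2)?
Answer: 9/5428 ≈ 0.0016581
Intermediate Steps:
T = -⅔ (T = -1*⅙ + 1*(-½) = -⅙ - ½ = -⅔ ≈ -0.66667)
R(u, S) = u²
m(y) = 256 - y (m(y) = 16² - y = 256 - y)
m(238)/10856 = (256 - 1*238)/10856 = (256 - 238)*(1/10856) = 18*(1/10856) = 9/5428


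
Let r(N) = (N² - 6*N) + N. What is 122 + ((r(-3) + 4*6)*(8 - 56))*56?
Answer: -128902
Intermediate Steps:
r(N) = N² - 5*N
122 + ((r(-3) + 4*6)*(8 - 56))*56 = 122 + ((-3*(-5 - 3) + 4*6)*(8 - 56))*56 = 122 + ((-3*(-8) + 24)*(-48))*56 = 122 + ((24 + 24)*(-48))*56 = 122 + (48*(-48))*56 = 122 - 2304*56 = 122 - 129024 = -128902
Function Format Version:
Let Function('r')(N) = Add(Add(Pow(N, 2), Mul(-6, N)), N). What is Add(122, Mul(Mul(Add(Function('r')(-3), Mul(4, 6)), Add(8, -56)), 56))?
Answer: -128902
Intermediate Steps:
Function('r')(N) = Add(Pow(N, 2), Mul(-5, N))
Add(122, Mul(Mul(Add(Function('r')(-3), Mul(4, 6)), Add(8, -56)), 56)) = Add(122, Mul(Mul(Add(Mul(-3, Add(-5, -3)), Mul(4, 6)), Add(8, -56)), 56)) = Add(122, Mul(Mul(Add(Mul(-3, -8), 24), -48), 56)) = Add(122, Mul(Mul(Add(24, 24), -48), 56)) = Add(122, Mul(Mul(48, -48), 56)) = Add(122, Mul(-2304, 56)) = Add(122, -129024) = -128902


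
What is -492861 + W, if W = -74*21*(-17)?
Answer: -466443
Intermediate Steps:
W = 26418 (W = -1554*(-17) = 26418)
-492861 + W = -492861 + 26418 = -466443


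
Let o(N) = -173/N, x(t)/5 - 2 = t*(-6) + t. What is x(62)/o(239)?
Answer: 368060/173 ≈ 2127.5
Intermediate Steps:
x(t) = 10 - 25*t (x(t) = 10 + 5*(t*(-6) + t) = 10 + 5*(-6*t + t) = 10 + 5*(-5*t) = 10 - 25*t)
x(62)/o(239) = (10 - 25*62)/((-173/239)) = (10 - 1550)/((-173*1/239)) = -1540/(-173/239) = -1540*(-239/173) = 368060/173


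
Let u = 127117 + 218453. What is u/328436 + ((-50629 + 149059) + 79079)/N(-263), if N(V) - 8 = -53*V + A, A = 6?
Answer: 31561042067/2291333754 ≈ 13.774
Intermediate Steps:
N(V) = 14 - 53*V (N(V) = 8 + (-53*V + 6) = 8 + (6 - 53*V) = 14 - 53*V)
u = 345570
u/328436 + ((-50629 + 149059) + 79079)/N(-263) = 345570/328436 + ((-50629 + 149059) + 79079)/(14 - 53*(-263)) = 345570*(1/328436) + (98430 + 79079)/(14 + 13939) = 172785/164218 + 177509/13953 = 31561042067/2291333754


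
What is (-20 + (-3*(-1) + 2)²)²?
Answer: 25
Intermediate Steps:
(-20 + (-3*(-1) + 2)²)² = (-20 + (3 + 2)²)² = (-20 + 5²)² = (-20 + 25)² = 5² = 25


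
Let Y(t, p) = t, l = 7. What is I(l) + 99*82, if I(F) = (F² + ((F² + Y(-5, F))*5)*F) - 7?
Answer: 9700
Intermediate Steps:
I(F) = -7 + F² + F*(-25 + 5*F²) (I(F) = (F² + ((F² - 5)*5)*F) - 7 = (F² + ((-5 + F²)*5)*F) - 7 = (F² + (-25 + 5*F²)*F) - 7 = (F² + F*(-25 + 5*F²)) - 7 = -7 + F² + F*(-25 + 5*F²))
I(l) + 99*82 = (-7 + 7² - 25*7 + 5*7³) + 99*82 = (-7 + 49 - 175 + 5*343) + 8118 = (-7 + 49 - 175 + 1715) + 8118 = 1582 + 8118 = 9700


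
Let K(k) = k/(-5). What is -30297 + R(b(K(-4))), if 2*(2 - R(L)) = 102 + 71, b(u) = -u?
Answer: -60763/2 ≈ -30382.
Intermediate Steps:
K(k) = -k/5 (K(k) = k*(-⅕) = -k/5)
R(L) = -169/2 (R(L) = 2 - (102 + 71)/2 = 2 - ½*173 = 2 - 173/2 = -169/2)
-30297 + R(b(K(-4))) = -30297 - 169/2 = -60763/2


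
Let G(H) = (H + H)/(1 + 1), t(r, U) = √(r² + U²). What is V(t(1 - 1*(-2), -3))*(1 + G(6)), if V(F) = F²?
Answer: 126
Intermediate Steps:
t(r, U) = √(U² + r²)
G(H) = H (G(H) = (2*H)/2 = (2*H)*(½) = H)
V(t(1 - 1*(-2), -3))*(1 + G(6)) = (√((-3)² + (1 - 1*(-2))²))²*(1 + 6) = (√(9 + (1 + 2)²))²*7 = (√(9 + 3²))²*7 = (√(9 + 9))²*7 = (√18)²*7 = (3*√2)²*7 = 18*7 = 126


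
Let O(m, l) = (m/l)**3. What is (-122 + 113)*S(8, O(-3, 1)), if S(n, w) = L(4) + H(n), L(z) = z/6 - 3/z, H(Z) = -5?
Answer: 183/4 ≈ 45.750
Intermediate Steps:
O(m, l) = m**3/l**3
L(z) = -3/z + z/6 (L(z) = z*(1/6) - 3/z = z/6 - 3/z = -3/z + z/6)
S(n, w) = -61/12 (S(n, w) = (-3/4 + (1/6)*4) - 5 = (-3*1/4 + 2/3) - 5 = (-3/4 + 2/3) - 5 = -1/12 - 5 = -61/12)
(-122 + 113)*S(8, O(-3, 1)) = (-122 + 113)*(-61/12) = -9*(-61/12) = 183/4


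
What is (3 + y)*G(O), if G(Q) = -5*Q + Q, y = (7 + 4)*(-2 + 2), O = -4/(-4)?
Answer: -12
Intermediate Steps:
O = 1 (O = -4*(-1/4) = 1)
y = 0 (y = 11*0 = 0)
G(Q) = -4*Q
(3 + y)*G(O) = (3 + 0)*(-4*1) = 3*(-4) = -12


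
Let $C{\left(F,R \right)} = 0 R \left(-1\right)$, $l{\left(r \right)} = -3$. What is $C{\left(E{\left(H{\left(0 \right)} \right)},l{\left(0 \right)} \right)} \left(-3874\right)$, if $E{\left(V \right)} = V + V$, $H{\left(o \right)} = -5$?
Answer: $0$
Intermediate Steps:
$E{\left(V \right)} = 2 V$
$C{\left(F,R \right)} = 0$ ($C{\left(F,R \right)} = 0 \left(-1\right) = 0$)
$C{\left(E{\left(H{\left(0 \right)} \right)},l{\left(0 \right)} \right)} \left(-3874\right) = 0 \left(-3874\right) = 0$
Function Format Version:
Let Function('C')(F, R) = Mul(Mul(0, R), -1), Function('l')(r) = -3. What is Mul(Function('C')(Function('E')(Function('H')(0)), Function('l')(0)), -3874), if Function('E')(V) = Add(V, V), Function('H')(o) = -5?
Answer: 0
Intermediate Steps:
Function('E')(V) = Mul(2, V)
Function('C')(F, R) = 0 (Function('C')(F, R) = Mul(0, -1) = 0)
Mul(Function('C')(Function('E')(Function('H')(0)), Function('l')(0)), -3874) = Mul(0, -3874) = 0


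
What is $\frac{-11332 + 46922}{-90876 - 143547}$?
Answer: $- \frac{35590}{234423} \approx -0.15182$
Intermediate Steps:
$\frac{-11332 + 46922}{-90876 - 143547} = \frac{35590}{-234423} = 35590 \left(- \frac{1}{234423}\right) = - \frac{35590}{234423}$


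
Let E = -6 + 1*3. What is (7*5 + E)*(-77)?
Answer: -2464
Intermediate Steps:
E = -3 (E = -6 + 3 = -3)
(7*5 + E)*(-77) = (7*5 - 3)*(-77) = (35 - 3)*(-77) = 32*(-77) = -2464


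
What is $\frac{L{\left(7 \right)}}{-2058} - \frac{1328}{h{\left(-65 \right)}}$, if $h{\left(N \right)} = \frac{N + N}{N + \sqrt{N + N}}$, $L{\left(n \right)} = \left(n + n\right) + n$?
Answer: $- \frac{65073}{98} + \frac{664 i \sqrt{130}}{65} \approx -664.01 + 116.47 i$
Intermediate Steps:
$L{\left(n \right)} = 3 n$ ($L{\left(n \right)} = 2 n + n = 3 n$)
$h{\left(N \right)} = \frac{2 N}{N + \sqrt{2} \sqrt{N}}$ ($h{\left(N \right)} = \frac{2 N}{N + \sqrt{2 N}} = \frac{2 N}{N + \sqrt{2} \sqrt{N}}$)
$\frac{L{\left(7 \right)}}{-2058} - \frac{1328}{h{\left(-65 \right)}} = \frac{3 \cdot 7}{-2058} - \frac{1328}{2 \left(-65\right) \frac{1}{-65 + \sqrt{2} \sqrt{-65}}} = 21 \left(- \frac{1}{2058}\right) - \frac{1328}{2 \left(-65\right) \frac{1}{-65 + \sqrt{2} i \sqrt{65}}} = - \frac{1}{98} - \frac{1328}{2 \left(-65\right) \frac{1}{-65 + i \sqrt{130}}} = - \frac{1}{98} - \frac{1328}{\left(-130\right) \frac{1}{-65 + i \sqrt{130}}} = - \frac{1}{98} - 1328 \left(\frac{1}{2} - \frac{i \sqrt{130}}{130}\right) = - \frac{1}{98} - \left(664 - \frac{664 i \sqrt{130}}{65}\right) = - \frac{65073}{98} + \frac{664 i \sqrt{130}}{65}$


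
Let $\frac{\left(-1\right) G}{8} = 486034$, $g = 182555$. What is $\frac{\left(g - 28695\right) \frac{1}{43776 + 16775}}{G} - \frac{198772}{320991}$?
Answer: $- \frac{11699670541852111}{18893430582022788} \approx -0.61925$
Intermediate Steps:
$G = -3888272$ ($G = \left(-8\right) 486034 = -3888272$)
$\frac{\left(g - 28695\right) \frac{1}{43776 + 16775}}{G} - \frac{198772}{320991} = \frac{\left(182555 - 28695\right) \frac{1}{43776 + 16775}}{-3888272} - \frac{198772}{320991} = \frac{153860}{60551} \left(- \frac{1}{3888272}\right) - \frac{198772}{320991} = - \frac{38465}{58859689468} - \frac{198772}{320991} = - \frac{11699670541852111}{18893430582022788}$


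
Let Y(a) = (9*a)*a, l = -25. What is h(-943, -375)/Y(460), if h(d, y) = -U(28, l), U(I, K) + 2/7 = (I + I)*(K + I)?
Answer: -587/6665400 ≈ -8.8067e-5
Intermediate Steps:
Y(a) = 9*a**2
U(I, K) = -2/7 + 2*I*(I + K) (U(I, K) = -2/7 + (I + I)*(K + I) = -2/7 + (2*I)*(I + K) = -2/7 + 2*I*(I + K))
h(d, y) = -1174/7 (h(d, y) = -(-2/7 + 2*28**2 + 2*28*(-25)) = -(-2/7 + 2*784 - 1400) = -(-2/7 + 1568 - 1400) = -1*1174/7 = -1174/7)
h(-943, -375)/Y(460) = -1174/(7*(9*460**2)) = -1174/(7*(9*211600)) = -1174/7/1904400 = -1174/7*1/1904400 = -587/6665400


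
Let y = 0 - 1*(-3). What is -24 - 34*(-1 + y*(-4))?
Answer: 418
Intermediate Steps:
y = 3 (y = 0 + 3 = 3)
-24 - 34*(-1 + y*(-4)) = -24 - 34*(-1 + 3*(-4)) = -24 - 34*(-1 - 12) = -24 - 34*(-13) = -24 + 442 = 418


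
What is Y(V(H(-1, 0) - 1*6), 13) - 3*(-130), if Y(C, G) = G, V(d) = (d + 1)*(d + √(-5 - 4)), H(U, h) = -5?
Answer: 403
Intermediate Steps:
V(d) = (1 + d)*(d + 3*I) (V(d) = (1 + d)*(d + √(-9)) = (1 + d)*(d + 3*I))
Y(V(H(-1, 0) - 1*6), 13) - 3*(-130) = 13 - 3*(-130) = 13 + 390 = 403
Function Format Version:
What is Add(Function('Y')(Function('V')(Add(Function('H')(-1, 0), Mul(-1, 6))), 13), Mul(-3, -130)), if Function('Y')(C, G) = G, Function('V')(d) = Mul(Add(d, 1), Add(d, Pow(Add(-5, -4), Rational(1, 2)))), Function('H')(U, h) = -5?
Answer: 403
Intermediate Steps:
Function('V')(d) = Mul(Add(1, d), Add(d, Mul(3, I))) (Function('V')(d) = Mul(Add(1, d), Add(d, Pow(-9, Rational(1, 2)))) = Mul(Add(1, d), Add(d, Mul(3, I))))
Add(Function('Y')(Function('V')(Add(Function('H')(-1, 0), Mul(-1, 6))), 13), Mul(-3, -130)) = Add(13, Mul(-3, -130)) = Add(13, 390) = 403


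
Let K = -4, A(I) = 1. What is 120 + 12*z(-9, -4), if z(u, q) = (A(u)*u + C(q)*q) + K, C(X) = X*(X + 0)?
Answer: -804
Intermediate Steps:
C(X) = X² (C(X) = X*X = X²)
z(u, q) = -4 + u + q³ (z(u, q) = (1*u + q²*q) - 4 = (u + q³) - 4 = -4 + u + q³)
120 + 12*z(-9, -4) = 120 + 12*(-4 - 9 + (-4)³) = 120 + 12*(-4 - 9 - 64) = 120 + 12*(-77) = 120 - 924 = -804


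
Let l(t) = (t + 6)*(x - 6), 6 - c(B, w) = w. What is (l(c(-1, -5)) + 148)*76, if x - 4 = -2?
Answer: 6080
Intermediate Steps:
x = 2 (x = 4 - 2 = 2)
c(B, w) = 6 - w
l(t) = -24 - 4*t (l(t) = (t + 6)*(2 - 6) = (6 + t)*(-4) = -24 - 4*t)
(l(c(-1, -5)) + 148)*76 = ((-24 - 4*(6 - 1*(-5))) + 148)*76 = ((-24 - 4*(6 + 5)) + 148)*76 = ((-24 - 4*11) + 148)*76 = ((-24 - 44) + 148)*76 = (-68 + 148)*76 = 80*76 = 6080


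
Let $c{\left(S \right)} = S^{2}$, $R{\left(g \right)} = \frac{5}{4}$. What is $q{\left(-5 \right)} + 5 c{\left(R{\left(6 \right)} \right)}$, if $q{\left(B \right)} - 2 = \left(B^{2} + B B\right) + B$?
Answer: $\frac{877}{16} \approx 54.813$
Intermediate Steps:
$R{\left(g \right)} = \frac{5}{4}$ ($R{\left(g \right)} = 5 \cdot \frac{1}{4} = \frac{5}{4}$)
$q{\left(B \right)} = 2 + B + 2 B^{2}$ ($q{\left(B \right)} = 2 + \left(\left(B^{2} + B B\right) + B\right) = 2 + \left(\left(B^{2} + B^{2}\right) + B\right) = 2 + \left(2 B^{2} + B\right) = 2 + \left(B + 2 B^{2}\right) = 2 + B + 2 B^{2}$)
$q{\left(-5 \right)} + 5 c{\left(R{\left(6 \right)} \right)} = \left(2 - 5 + 2 \left(-5\right)^{2}\right) + 5 \left(\frac{5}{4}\right)^{2} = \left(2 - 5 + 2 \cdot 25\right) + 5 \cdot \frac{25}{16} = \left(2 - 5 + 50\right) + \frac{125}{16} = 47 + \frac{125}{16} = \frac{877}{16}$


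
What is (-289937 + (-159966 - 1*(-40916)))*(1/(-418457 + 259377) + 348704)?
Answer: -22687258284650853/159080 ≈ -1.4262e+11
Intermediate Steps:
(-289937 + (-159966 - 1*(-40916)))*(1/(-418457 + 259377) + 348704) = (-289937 + (-159966 + 40916))*(1/(-159080) + 348704) = (-289937 - 119050)*(-1/159080 + 348704) = -408987*55471832319/159080 = -22687258284650853/159080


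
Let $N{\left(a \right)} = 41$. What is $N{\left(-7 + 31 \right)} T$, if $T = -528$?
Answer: $-21648$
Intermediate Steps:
$N{\left(-7 + 31 \right)} T = 41 \left(-528\right) = -21648$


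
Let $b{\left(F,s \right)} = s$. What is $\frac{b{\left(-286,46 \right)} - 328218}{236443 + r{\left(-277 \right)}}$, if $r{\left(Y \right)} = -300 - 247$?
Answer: $- \frac{82043}{58974} \approx -1.3912$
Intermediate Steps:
$r{\left(Y \right)} = -547$
$\frac{b{\left(-286,46 \right)} - 328218}{236443 + r{\left(-277 \right)}} = \frac{46 - 328218}{236443 - 547} = - \frac{328172}{235896} = \left(-328172\right) \frac{1}{235896} = - \frac{82043}{58974}$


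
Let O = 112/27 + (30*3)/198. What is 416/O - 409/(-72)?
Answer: 9454847/98424 ≈ 96.062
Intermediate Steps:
O = 1367/297 (O = 112*(1/27) + 90*(1/198) = 112/27 + 5/11 = 1367/297 ≈ 4.6027)
416/O - 409/(-72) = 416/(1367/297) - 409/(-72) = 416*(297/1367) - 409*(-1/72) = 123552/1367 + 409/72 = 9454847/98424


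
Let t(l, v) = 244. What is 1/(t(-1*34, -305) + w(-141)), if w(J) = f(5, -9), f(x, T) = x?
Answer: 1/249 ≈ 0.0040161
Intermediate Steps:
w(J) = 5
1/(t(-1*34, -305) + w(-141)) = 1/(244 + 5) = 1/249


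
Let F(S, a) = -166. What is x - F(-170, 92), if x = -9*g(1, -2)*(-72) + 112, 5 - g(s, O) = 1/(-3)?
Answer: 3734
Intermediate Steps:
g(s, O) = 16/3 (g(s, O) = 5 - 1/(-3) = 5 - 1*(-⅓) = 5 + ⅓ = 16/3)
x = 3568 (x = -9*16/3*(-72) + 112 = -48*(-72) + 112 = 3456 + 112 = 3568)
x - F(-170, 92) = 3568 - 1*(-166) = 3568 + 166 = 3734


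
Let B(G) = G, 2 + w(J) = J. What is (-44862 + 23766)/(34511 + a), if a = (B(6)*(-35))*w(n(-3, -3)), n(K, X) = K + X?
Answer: -21096/36191 ≈ -0.58291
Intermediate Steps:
w(J) = -2 + J
a = 1680 (a = (6*(-35))*(-2 + (-3 - 3)) = -210*(-2 - 6) = -210*(-8) = 1680)
(-44862 + 23766)/(34511 + a) = (-44862 + 23766)/(34511 + 1680) = -21096/36191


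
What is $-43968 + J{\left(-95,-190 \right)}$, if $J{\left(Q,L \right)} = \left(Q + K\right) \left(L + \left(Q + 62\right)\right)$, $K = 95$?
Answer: $-43968$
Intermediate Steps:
$J{\left(Q,L \right)} = \left(95 + Q\right) \left(62 + L + Q\right)$ ($J{\left(Q,L \right)} = \left(Q + 95\right) \left(L + \left(Q + 62\right)\right) = \left(95 + Q\right) \left(L + \left(62 + Q\right)\right) = \left(95 + Q\right) \left(62 + L + Q\right)$)
$-43968 + J{\left(-95,-190 \right)} = -43968 + \left(5890 + \left(-95\right)^{2} + 95 \left(-190\right) + 157 \left(-95\right) - -18050\right) = -43968 + \left(5890 + 9025 - 18050 - 14915 + 18050\right) = -43968 + 0 = -43968$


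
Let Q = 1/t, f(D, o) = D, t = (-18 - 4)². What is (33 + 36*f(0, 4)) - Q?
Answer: 15971/484 ≈ 32.998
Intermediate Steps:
t = 484 (t = (-22)² = 484)
Q = 1/484 ≈ 0.0020661
(33 + 36*f(0, 4)) - Q = (33 + 36*0) - 1*1/484 = (33 + 0) - 1/484 = 33 - 1/484 = 15971/484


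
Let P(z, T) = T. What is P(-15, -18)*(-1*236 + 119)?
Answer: 2106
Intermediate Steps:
P(-15, -18)*(-1*236 + 119) = -18*(-1*236 + 119) = -18*(-236 + 119) = -18*(-117) = 2106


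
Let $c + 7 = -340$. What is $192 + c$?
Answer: $-155$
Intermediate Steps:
$c = -347$ ($c = -7 - 340 = -347$)
$192 + c = 192 - 347 = -155$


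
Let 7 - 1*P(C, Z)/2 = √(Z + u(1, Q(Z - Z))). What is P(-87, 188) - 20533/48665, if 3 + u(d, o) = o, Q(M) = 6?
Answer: 660777/48665 - 2*√191 ≈ -14.062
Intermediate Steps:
u(d, o) = -3 + o
P(C, Z) = 14 - 2*√(3 + Z) (P(C, Z) = 14 - 2*√(Z + (-3 + 6)) = 14 - 2*√(Z + 3) = 14 - 2*√(3 + Z))
P(-87, 188) - 20533/48665 = (14 - 2*√(3 + 188)) - 20533/48665 = (14 - 2*√191) - 20533*1/48665 = (14 - 2*√191) - 20533/48665 = 660777/48665 - 2*√191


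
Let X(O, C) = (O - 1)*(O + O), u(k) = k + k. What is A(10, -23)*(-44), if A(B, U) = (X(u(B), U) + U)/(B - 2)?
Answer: -8107/2 ≈ -4053.5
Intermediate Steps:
u(k) = 2*k
X(O, C) = 2*O*(-1 + O) (X(O, C) = (-1 + O)*(2*O) = 2*O*(-1 + O))
A(B, U) = (U + 4*B*(-1 + 2*B))/(-2 + B) (A(B, U) = (2*(2*B)*(-1 + 2*B) + U)/(B - 2) = (4*B*(-1 + 2*B) + U)/(-2 + B) = (U + 4*B*(-1 + 2*B))/(-2 + B))
A(10, -23)*(-44) = ((-23 + 4*10*(-1 + 2*10))/(-2 + 10))*(-44) = ((-23 + 4*10*(-1 + 20))/8)*(-44) = ((-23 + 4*10*19)/8)*(-44) = ((-23 + 760)/8)*(-44) = ((1/8)*737)*(-44) = (737/8)*(-44) = -8107/2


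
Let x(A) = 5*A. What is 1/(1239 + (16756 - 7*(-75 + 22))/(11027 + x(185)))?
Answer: 1328/1647295 ≈ 0.00080617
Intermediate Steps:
1/(1239 + (16756 - 7*(-75 + 22))/(11027 + x(185))) = 1/(1239 + (16756 - 7*(-75 + 22))/(11027 + 5*185)) = 1/(1239 + (16756 - 7*(-53))/(11027 + 925)) = 1/(1239 + (16756 + 371)/11952) = 1/(1239 + 17127*(1/11952)) = 1/(1239 + 1903/1328) = 1/(1647295/1328) = 1328/1647295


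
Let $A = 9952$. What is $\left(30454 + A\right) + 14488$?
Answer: $54894$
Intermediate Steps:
$\left(30454 + A\right) + 14488 = \left(30454 + 9952\right) + 14488 = 40406 + 14488 = 54894$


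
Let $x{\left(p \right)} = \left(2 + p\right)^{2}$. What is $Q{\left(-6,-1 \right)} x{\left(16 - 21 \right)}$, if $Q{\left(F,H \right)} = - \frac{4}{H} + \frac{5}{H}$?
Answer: $-9$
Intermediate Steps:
$Q{\left(F,H \right)} = \frac{1}{H}$
$Q{\left(-6,-1 \right)} x{\left(16 - 21 \right)} = \frac{\left(2 + \left(16 - 21\right)\right)^{2}}{-1} = - \left(2 - 5\right)^{2} = - \left(-3\right)^{2} = \left(-1\right) 9 = -9$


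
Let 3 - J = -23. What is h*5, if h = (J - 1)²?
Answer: 3125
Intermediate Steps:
J = 26 (J = 3 - 1*(-23) = 3 + 23 = 26)
h = 625 (h = (26 - 1)² = 25² = 625)
h*5 = 625*5 = 3125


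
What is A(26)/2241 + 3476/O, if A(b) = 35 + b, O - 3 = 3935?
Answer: 364997/401139 ≈ 0.90990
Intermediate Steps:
O = 3938 (O = 3 + 3935 = 3938)
A(26)/2241 + 3476/O = (35 + 26)/2241 + 3476/3938 = 61*(1/2241) + 3476*(1/3938) = 61/2241 + 158/179 = 364997/401139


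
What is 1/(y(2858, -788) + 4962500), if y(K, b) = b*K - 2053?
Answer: 1/2708343 ≈ 3.6923e-7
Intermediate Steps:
y(K, b) = -2053 + K*b (y(K, b) = K*b - 2053 = -2053 + K*b)
1/(y(2858, -788) + 4962500) = 1/((-2053 + 2858*(-788)) + 4962500) = 1/((-2053 - 2252104) + 4962500) = 1/(-2254157 + 4962500) = 1/2708343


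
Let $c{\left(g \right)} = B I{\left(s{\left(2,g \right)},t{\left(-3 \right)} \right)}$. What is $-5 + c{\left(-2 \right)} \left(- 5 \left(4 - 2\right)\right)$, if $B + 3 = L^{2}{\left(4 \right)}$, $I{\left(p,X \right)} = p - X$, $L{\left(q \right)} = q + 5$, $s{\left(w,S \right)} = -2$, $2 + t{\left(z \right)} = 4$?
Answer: $3115$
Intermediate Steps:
$t{\left(z \right)} = 2$ ($t{\left(z \right)} = -2 + 4 = 2$)
$L{\left(q \right)} = 5 + q$
$B = 78$ ($B = -3 + \left(5 + 4\right)^{2} = -3 + 9^{2} = -3 + 81 = 78$)
$c{\left(g \right)} = -312$ ($c{\left(g \right)} = 78 \left(-2 - 2\right) = 78 \left(-4\right) = -312$)
$-5 + c{\left(-2 \right)} \left(- 5 \left(4 - 2\right)\right) = -5 - 312 \left(- 5 \left(4 - 2\right)\right) = -5 - 312 \left(\left(-5\right) 2\right) = -5 - -3120 = -5 + 3120 = 3115$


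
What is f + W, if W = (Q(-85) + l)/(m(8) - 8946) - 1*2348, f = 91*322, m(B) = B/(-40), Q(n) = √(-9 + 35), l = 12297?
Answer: 1205617889/44731 - 5*√26/44731 ≈ 26953.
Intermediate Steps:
Q(n) = √26
m(B) = -B/40 (m(B) = B*(-1/40) = -B/40)
f = 29302
W = -105089873/44731 - 5*√26/44731 (W = (√26 + 12297)/(-1/40*8 - 8946) - 1*2348 = (12297 + √26)/(-⅕ - 8946) - 2348 = (12297 + √26)/(-44731/5) - 2348 = (12297 + √26)*(-5/44731) - 2348 = (-61485/44731 - 5*√26/44731) - 2348 = -105089873/44731 - 5*√26/44731 ≈ -2349.4)
f + W = 29302 + (-105089873/44731 - 5*√26/44731) = 1205617889/44731 - 5*√26/44731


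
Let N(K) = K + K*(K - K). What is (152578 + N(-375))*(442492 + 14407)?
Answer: 69541398497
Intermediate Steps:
N(K) = K (N(K) = K + K*0 = K + 0 = K)
(152578 + N(-375))*(442492 + 14407) = (152578 - 375)*(442492 + 14407) = 152203*456899 = 69541398497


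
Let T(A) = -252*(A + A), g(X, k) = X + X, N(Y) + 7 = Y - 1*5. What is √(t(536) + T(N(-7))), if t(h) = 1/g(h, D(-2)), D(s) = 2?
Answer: √687786691/268 ≈ 97.857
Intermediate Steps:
N(Y) = -12 + Y (N(Y) = -7 + (Y - 1*5) = -7 + (Y - 5) = -7 + (-5 + Y) = -12 + Y)
g(X, k) = 2*X
t(h) = 1/(2*h)
T(A) = -504*A
√(t(536) + T(N(-7))) = √((½)/536 - 504*(-12 - 7)) = √((½)*(1/536) - 504*(-19)) = √(1/1072 + 9576) = √(10265473/1072) = √687786691/268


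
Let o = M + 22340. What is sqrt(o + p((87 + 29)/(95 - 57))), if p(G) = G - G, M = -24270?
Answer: I*sqrt(1930) ≈ 43.932*I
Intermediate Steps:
o = -1930 (o = -24270 + 22340 = -1930)
p(G) = 0
sqrt(o + p((87 + 29)/(95 - 57))) = sqrt(-1930 + 0) = sqrt(-1930) = I*sqrt(1930)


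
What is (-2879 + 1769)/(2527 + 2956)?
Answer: -1110/5483 ≈ -0.20244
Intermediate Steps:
(-2879 + 1769)/(2527 + 2956) = -1110/5483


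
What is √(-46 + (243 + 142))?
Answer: √339 ≈ 18.412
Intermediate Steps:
√(-46 + (243 + 142)) = √(-46 + 385) = √339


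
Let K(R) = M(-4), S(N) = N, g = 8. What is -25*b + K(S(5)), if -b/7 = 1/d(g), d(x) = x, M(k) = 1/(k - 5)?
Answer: 1567/72 ≈ 21.764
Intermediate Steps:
M(k) = 1/(-5 + k)
K(R) = -1/9 (K(R) = 1/(-5 - 4) = 1/(-9) = -1/9)
b = -7/8 ≈ -0.87500
-25*b + K(S(5)) = -25*(-7/8) - 1/9 = 175/8 - 1/9 = 1567/72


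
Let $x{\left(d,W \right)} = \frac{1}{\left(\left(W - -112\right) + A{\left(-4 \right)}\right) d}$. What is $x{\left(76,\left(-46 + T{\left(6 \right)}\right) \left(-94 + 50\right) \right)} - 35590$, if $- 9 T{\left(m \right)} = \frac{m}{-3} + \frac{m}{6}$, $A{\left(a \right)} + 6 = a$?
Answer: $- \frac{51635395591}{1450840} \approx -35590.0$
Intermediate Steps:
$A{\left(a \right)} = -6 + a$
$T{\left(m \right)} = \frac{m}{54}$ ($T{\left(m \right)} = - \frac{\frac{m}{-3} + \frac{m}{6}}{9} = - \frac{m \left(- \frac{1}{3}\right) + m \frac{1}{6}}{9} = - \frac{- \frac{m}{3} + \frac{m}{6}}{9} = - \frac{\left(- \frac{1}{6}\right) m}{9} = \frac{m}{54}$)
$x{\left(d,W \right)} = \frac{1}{d \left(102 + W\right)}$ ($x{\left(d,W \right)} = \frac{1}{\left(\left(W - -112\right) - 10\right) d} = \frac{1}{\left(\left(W + 112\right) - 10\right) d} = \frac{1}{\left(\left(112 + W\right) - 10\right) d} = \frac{1}{\left(102 + W\right) d} = \frac{1}{d \left(102 + W\right)}$)
$x{\left(76,\left(-46 + T{\left(6 \right)}\right) \left(-94 + 50\right) \right)} - 35590 = \frac{1}{76 \left(102 + \left(-46 + \frac{1}{54} \cdot 6\right) \left(-94 + 50\right)\right)} - 35590 = \frac{1}{76 \left(102 + \left(-46 + \frac{1}{9}\right) \left(-44\right)\right)} - 35590 = \frac{1}{76 \left(102 - - \frac{18172}{9}\right)} - 35590 = \frac{1}{76 \left(102 + \frac{18172}{9}\right)} - 35590 = \frac{1}{76 \cdot \frac{19090}{9}} - 35590 = \frac{1}{76} \cdot \frac{9}{19090} - 35590 = \frac{9}{1450840} - 35590 = - \frac{51635395591}{1450840}$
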